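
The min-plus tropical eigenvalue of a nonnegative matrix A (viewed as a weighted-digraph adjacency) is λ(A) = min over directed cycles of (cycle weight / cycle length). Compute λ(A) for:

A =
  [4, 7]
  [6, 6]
λ(A) = 4

Enumerate directed cycles and compute their means (weight / length). Sample:
  cycle 0 → 0: weight = 4, length = 1, mean = 4/1 ≈ 4.000
  cycle 1 → 1: weight = 6, length = 1, mean = 6/1 ≈ 6.000
  cycle 0 → 1 → 0: weight = 13, length = 2, mean = 13/2 ≈ 6.500
  cycle 1 → 0 → 1: weight = 13, length = 2, mean = 13/2 ≈ 6.500
Minimum mean = 4.000, attained e.g. along the cycle 0 → 0 with weight 4 and length 1. So λ(A) = 4/1 = 4.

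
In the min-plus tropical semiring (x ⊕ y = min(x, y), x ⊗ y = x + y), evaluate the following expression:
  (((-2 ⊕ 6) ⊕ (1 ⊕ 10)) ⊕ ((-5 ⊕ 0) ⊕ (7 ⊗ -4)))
(((-2 ⊕ 6) ⊕ (1 ⊕ 10)) ⊕ ((-5 ⊕ 0) ⊕ (7 ⊗ -4))) = -5

Expand innermost to outermost. Recall ⊕ takes the minimum of its arguments and ⊗ takes their sum. Working out the expression (((-2 ⊕ 6) ⊕ (1 ⊕ 10)) ⊕ ((-5 ⊕ 0) ⊕ (7 ⊗ -4))) gives -5.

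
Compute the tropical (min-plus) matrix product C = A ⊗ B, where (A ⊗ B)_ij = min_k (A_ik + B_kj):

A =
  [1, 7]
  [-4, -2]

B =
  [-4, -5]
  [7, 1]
A ⊗ B =
  [-3, -4]
  [-8, -9]

Apply the min-plus product entry-by-entry:
  C[0][0] = min over k of (A[0][0] + B[0][0] = 1 + -4 = -3, A[0][1] + B[1][0] = 7 + 7 = 14) = -3 (attained at k = 0)
  C[0][1] = min over k of (A[0][0] + B[0][1] = 1 + -5 = -4, A[0][1] + B[1][1] = 7 + 1 = 8) = -4 (attained at k = 0)
  C[1][0] = min over k of (A[1][0] + B[0][0] = -4 + -4 = -8, A[1][1] + B[1][0] = -2 + 7 = 5) = -8 (attained at k = 0)
  C[1][1] = min over k of (A[1][0] + B[0][1] = -4 + -5 = -9, A[1][1] + B[1][1] = -2 + 1 = -1) = -9 (attained at k = 0)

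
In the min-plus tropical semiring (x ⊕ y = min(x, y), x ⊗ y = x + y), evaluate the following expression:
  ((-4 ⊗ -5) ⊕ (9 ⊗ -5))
((-4 ⊗ -5) ⊕ (9 ⊗ -5)) = -9

Expand innermost to outermost. Recall ⊕ takes the minimum of its arguments and ⊗ takes their sum. Working out the expression ((-4 ⊗ -5) ⊕ (9 ⊗ -5)) gives -9.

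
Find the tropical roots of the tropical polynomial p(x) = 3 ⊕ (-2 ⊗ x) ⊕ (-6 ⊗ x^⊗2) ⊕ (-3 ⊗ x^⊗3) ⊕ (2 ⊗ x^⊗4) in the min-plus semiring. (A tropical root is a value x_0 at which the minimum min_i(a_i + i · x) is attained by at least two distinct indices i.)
Roots: {-5, -3, 4, 5}

Each tropical root is a break point of the lower envelope of the lines y = a_i + i · x (there are 5 lines, with slopes 0, 1, ..., 4). Only the lines that attain the minimum somewhere contribute to roots; other lines are dominated. Here the surviving (envelope) indices are i = 4, i = 3, i = 2, i = 1, i = 0.
Intersections between consecutive envelope lines give the roots: for adjacent envelope indices i < j the intersection is x = (a_i − a_j) / (j − i). Reading off the sorted break points: {-5, -3, 4, 5}.
Verification: at each break x_0, at least two indices attain the minimum of min_i(a_i + i · x_0).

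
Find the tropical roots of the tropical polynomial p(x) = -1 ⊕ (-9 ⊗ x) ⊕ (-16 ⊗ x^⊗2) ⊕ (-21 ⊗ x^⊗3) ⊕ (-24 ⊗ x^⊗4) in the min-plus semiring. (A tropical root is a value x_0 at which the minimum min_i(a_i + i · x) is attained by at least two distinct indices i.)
Roots: {3, 5, 7, 8}

Each tropical root is a break point of the lower envelope of the lines y = a_i + i · x (there are 5 lines, with slopes 0, 1, ..., 4). Only the lines that attain the minimum somewhere contribute to roots; other lines are dominated. Here the surviving (envelope) indices are i = 4, i = 3, i = 2, i = 1, i = 0.
Intersections between consecutive envelope lines give the roots: for adjacent envelope indices i < j the intersection is x = (a_i − a_j) / (j − i). Reading off the sorted break points: {3, 5, 7, 8}.
Verification: at each break x_0, at least two indices attain the minimum of min_i(a_i + i · x_0).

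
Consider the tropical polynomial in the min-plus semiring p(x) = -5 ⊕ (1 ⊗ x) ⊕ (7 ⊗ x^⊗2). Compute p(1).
p(1) = -5

A tropical monomial a ⊗ x^⊗i evaluates to a + i · x. Evaluating each term at x = 1:
  Term 0 contributes -5 + 0 · 1 = -5
  Term 1 contributes 1 + 1 · 1 = 2
  Term 2 contributes 7 + 2 · 1 = 9
p(1) = ⊕ of these = min[-5, 2, 9] = -5.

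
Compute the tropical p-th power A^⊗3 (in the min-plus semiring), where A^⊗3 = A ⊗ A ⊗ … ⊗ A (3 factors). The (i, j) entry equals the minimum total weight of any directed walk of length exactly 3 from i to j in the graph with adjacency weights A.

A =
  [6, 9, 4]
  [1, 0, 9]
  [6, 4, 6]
A^⊗3 =
  [9, 8, 14]
  [1, 0, 5]
  [5, 4, 9]

Each entry (A^⊗3)_ij equals the minimum over all length-3 walks i = v_0 → v_1 → … → v_3 = j of Σ_t A[v_t][v_{t+1}]. For example, for (i, j) = (0, 2) we minimise over 9 possible intermediate vertex sequences; the minimum is 14, attained along the walk 0 → 1 → 0 → 2.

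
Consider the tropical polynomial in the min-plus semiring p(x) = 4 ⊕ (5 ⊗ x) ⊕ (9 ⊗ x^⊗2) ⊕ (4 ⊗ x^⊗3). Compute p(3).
p(3) = 4

A tropical monomial a ⊗ x^⊗i evaluates to a + i · x. Evaluating each term at x = 3:
  Term 0 contributes 4 + 0 · 3 = 4
  Term 1 contributes 5 + 1 · 3 = 8
  Term 2 contributes 9 + 2 · 3 = 15
  Term 3 contributes 4 + 3 · 3 = 13
p(3) = ⊕ of these = min[4, 8, 15, 13] = 4.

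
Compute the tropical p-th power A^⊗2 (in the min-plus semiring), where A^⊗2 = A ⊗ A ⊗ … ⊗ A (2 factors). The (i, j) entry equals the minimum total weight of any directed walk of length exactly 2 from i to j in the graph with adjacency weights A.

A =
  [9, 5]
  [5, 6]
A^⊗2 =
  [10, 11]
  [11, 10]

Each entry (A^⊗2)_ij equals the minimum over all length-2 walks i = v_0 → v_1 → … → v_2 = j of Σ_t A[v_t][v_{t+1}]. For example, for (i, j) = (0, 1) we minimise over 2 possible intermediate vertex sequences; the minimum is 11, attained along the walk 0 → 1 → 1.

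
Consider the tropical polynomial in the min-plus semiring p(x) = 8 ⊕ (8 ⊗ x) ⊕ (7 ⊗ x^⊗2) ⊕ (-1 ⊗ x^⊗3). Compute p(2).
p(2) = 5

A tropical monomial a ⊗ x^⊗i evaluates to a + i · x. Evaluating each term at x = 2:
  Term 0 contributes 8 + 0 · 2 = 8
  Term 1 contributes 8 + 1 · 2 = 10
  Term 2 contributes 7 + 2 · 2 = 11
  Term 3 contributes -1 + 3 · 2 = 5
p(2) = ⊕ of these = min[8, 10, 11, 5] = 5.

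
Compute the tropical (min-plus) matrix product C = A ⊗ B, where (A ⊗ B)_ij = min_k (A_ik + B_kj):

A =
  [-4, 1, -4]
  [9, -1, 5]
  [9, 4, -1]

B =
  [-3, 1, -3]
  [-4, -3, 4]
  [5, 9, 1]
A ⊗ B =
  [-7, -3, -7]
  [-5, -4, 3]
  [0, 1, 0]

Apply the min-plus product entry-by-entry:
  C[0][0] = min over k of (A[0][0] + B[0][0] = -4 + -3 = -7, A[0][1] + B[1][0] = 1 + -4 = -3, A[0][2] + B[2][0] = -4 + 5 = 1) = -7 (attained at k = 0)
  C[0][1] = min over k of (A[0][0] + B[0][1] = -4 + 1 = -3, A[0][1] + B[1][1] = 1 + -3 = -2, A[0][2] + B[2][1] = -4 + 9 = 5) = -3 (attained at k = 0)
  C[0][2] = min over k of (A[0][0] + B[0][2] = -4 + -3 = -7, A[0][1] + B[1][2] = 1 + 4 = 5, A[0][2] + B[2][2] = -4 + 1 = -3) = -7 (attained at k = 0)
  C[1][0] = min over k of (A[1][0] + B[0][0] = 9 + -3 = 6, A[1][1] + B[1][0] = -1 + -4 = -5, A[1][2] + B[2][0] = 5 + 5 = 10) = -5 (attained at k = 1)
  C[1][1] = min over k of (A[1][0] + B[0][1] = 9 + 1 = 10, A[1][1] + B[1][1] = -1 + -3 = -4, A[1][2] + B[2][1] = 5 + 9 = 14) = -4 (attained at k = 1)
  C[1][2] = min over k of (A[1][0] + B[0][2] = 9 + -3 = 6, A[1][1] + B[1][2] = -1 + 4 = 3, A[1][2] + B[2][2] = 5 + 1 = 6) = 3 (attained at k = 1)
  C[2][0] = min over k of (A[2][0] + B[0][0] = 9 + -3 = 6, A[2][1] + B[1][0] = 4 + -4 = 0, A[2][2] + B[2][0] = -1 + 5 = 4) = 0 (attained at k = 1)
  C[2][1] = min over k of (A[2][0] + B[0][1] = 9 + 1 = 10, A[2][1] + B[1][1] = 4 + -3 = 1, A[2][2] + B[2][1] = -1 + 9 = 8) = 1 (attained at k = 1)
  C[2][2] = min over k of (A[2][0] + B[0][2] = 9 + -3 = 6, A[2][1] + B[1][2] = 4 + 4 = 8, A[2][2] + B[2][2] = -1 + 1 = 0) = 0 (attained at k = 2)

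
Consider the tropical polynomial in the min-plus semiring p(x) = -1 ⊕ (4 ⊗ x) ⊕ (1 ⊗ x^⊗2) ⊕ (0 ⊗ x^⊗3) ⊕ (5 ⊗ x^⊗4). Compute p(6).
p(6) = -1

A tropical monomial a ⊗ x^⊗i evaluates to a + i · x. Evaluating each term at x = 6:
  Term 0 contributes -1 + 0 · 6 = -1
  Term 1 contributes 4 + 1 · 6 = 10
  Term 2 contributes 1 + 2 · 6 = 13
  Term 3 contributes 0 + 3 · 6 = 18
  Term 4 contributes 5 + 4 · 6 = 29
p(6) = ⊕ of these = min[-1, 10, 13, 18, 29] = -1.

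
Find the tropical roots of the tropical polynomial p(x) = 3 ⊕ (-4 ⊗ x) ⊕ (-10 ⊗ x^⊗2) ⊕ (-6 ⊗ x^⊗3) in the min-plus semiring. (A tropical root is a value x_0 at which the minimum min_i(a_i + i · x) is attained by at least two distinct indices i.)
Roots: {-4, 6, 7}

Each tropical root is a break point of the lower envelope of the lines y = a_i + i · x (there are 4 lines, with slopes 0, 1, ..., 3). Only the lines that attain the minimum somewhere contribute to roots; other lines are dominated. Here the surviving (envelope) indices are i = 3, i = 2, i = 1, i = 0.
Intersections between consecutive envelope lines give the roots: for adjacent envelope indices i < j the intersection is x = (a_i − a_j) / (j − i). Reading off the sorted break points: {-4, 6, 7}.
Verification: at each break x_0, at least two indices attain the minimum of min_i(a_i + i · x_0).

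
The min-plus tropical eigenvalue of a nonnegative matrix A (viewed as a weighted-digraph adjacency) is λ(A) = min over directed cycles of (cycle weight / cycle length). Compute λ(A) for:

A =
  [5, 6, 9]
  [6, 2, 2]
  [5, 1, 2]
λ(A) = 3/2

Enumerate directed cycles and compute their means (weight / length). Sample:
  cycle 0 → 0: weight = 5, length = 1, mean = 5/1 ≈ 5.000
  cycle 1 → 1: weight = 2, length = 1, mean = 2/1 ≈ 2.000
  cycle 2 → 2: weight = 2, length = 1, mean = 2/1 ≈ 2.000
  cycle 0 → 1 → 0: weight = 12, length = 2, mean = 12/2 ≈ 6.000
  cycle 0 → 2 → 0: weight = 14, length = 2, mean = 14/2 ≈ 7.000
  cycle 1 → 0 → 1: weight = 12, length = 2, mean = 12/2 ≈ 6.000
Minimum mean = 1.500, attained e.g. along the cycle 1 → 2 → 1 with weight 3 and length 2. So λ(A) = 3/2 = 3/2.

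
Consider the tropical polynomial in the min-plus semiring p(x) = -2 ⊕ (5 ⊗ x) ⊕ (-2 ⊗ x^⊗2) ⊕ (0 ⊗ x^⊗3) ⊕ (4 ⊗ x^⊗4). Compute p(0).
p(0) = -2

A tropical monomial a ⊗ x^⊗i evaluates to a + i · x. Evaluating each term at x = 0:
  Term 0 contributes -2 + 0 · 0 = -2
  Term 1 contributes 5 + 1 · 0 = 5
  Term 2 contributes -2 + 2 · 0 = -2
  Term 3 contributes 0 + 3 · 0 = 0
  Term 4 contributes 4 + 4 · 0 = 4
p(0) = ⊕ of these = min[-2, 5, -2, 0, 4] = -2.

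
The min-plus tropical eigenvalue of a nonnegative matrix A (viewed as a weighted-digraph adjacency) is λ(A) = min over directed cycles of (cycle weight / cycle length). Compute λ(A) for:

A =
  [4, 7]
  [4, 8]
λ(A) = 4

Enumerate directed cycles and compute their means (weight / length). Sample:
  cycle 0 → 0: weight = 4, length = 1, mean = 4/1 ≈ 4.000
  cycle 1 → 1: weight = 8, length = 1, mean = 8/1 ≈ 8.000
  cycle 0 → 1 → 0: weight = 11, length = 2, mean = 11/2 ≈ 5.500
  cycle 1 → 0 → 1: weight = 11, length = 2, mean = 11/2 ≈ 5.500
Minimum mean = 4.000, attained e.g. along the cycle 0 → 0 with weight 4 and length 1. So λ(A) = 4/1 = 4.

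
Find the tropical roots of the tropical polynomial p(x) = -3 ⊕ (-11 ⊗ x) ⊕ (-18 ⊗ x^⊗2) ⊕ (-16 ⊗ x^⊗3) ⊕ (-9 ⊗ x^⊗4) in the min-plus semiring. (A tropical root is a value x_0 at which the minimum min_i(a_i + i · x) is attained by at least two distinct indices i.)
Roots: {-7, -2, 7, 8}

Each tropical root is a break point of the lower envelope of the lines y = a_i + i · x (there are 5 lines, with slopes 0, 1, ..., 4). Only the lines that attain the minimum somewhere contribute to roots; other lines are dominated. Here the surviving (envelope) indices are i = 4, i = 3, i = 2, i = 1, i = 0.
Intersections between consecutive envelope lines give the roots: for adjacent envelope indices i < j the intersection is x = (a_i − a_j) / (j − i). Reading off the sorted break points: {-7, -2, 7, 8}.
Verification: at each break x_0, at least two indices attain the minimum of min_i(a_i + i · x_0).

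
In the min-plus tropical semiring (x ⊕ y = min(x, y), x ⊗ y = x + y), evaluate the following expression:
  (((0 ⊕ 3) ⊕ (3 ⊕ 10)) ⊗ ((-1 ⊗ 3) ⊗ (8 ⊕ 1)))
(((0 ⊕ 3) ⊕ (3 ⊕ 10)) ⊗ ((-1 ⊗ 3) ⊗ (8 ⊕ 1))) = 3

Expand innermost to outermost. Recall ⊕ takes the minimum of its arguments and ⊗ takes their sum. Working out the expression (((0 ⊕ 3) ⊕ (3 ⊕ 10)) ⊗ ((-1 ⊗ 3) ⊗ (8 ⊕ 1))) gives 3.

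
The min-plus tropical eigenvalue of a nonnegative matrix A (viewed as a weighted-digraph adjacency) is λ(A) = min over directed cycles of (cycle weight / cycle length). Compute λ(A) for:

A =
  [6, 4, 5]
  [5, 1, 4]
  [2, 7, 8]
λ(A) = 1

Enumerate directed cycles and compute their means (weight / length). Sample:
  cycle 0 → 0: weight = 6, length = 1, mean = 6/1 ≈ 6.000
  cycle 1 → 1: weight = 1, length = 1, mean = 1/1 ≈ 1.000
  cycle 2 → 2: weight = 8, length = 1, mean = 8/1 ≈ 8.000
  cycle 0 → 1 → 0: weight = 9, length = 2, mean = 9/2 ≈ 4.500
  cycle 0 → 2 → 0: weight = 7, length = 2, mean = 7/2 ≈ 3.500
  cycle 1 → 0 → 1: weight = 9, length = 2, mean = 9/2 ≈ 4.500
Minimum mean = 1.000, attained e.g. along the cycle 1 → 1 with weight 1 and length 1. So λ(A) = 1/1 = 1.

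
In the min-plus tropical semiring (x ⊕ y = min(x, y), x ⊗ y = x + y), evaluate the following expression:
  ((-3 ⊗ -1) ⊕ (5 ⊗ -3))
((-3 ⊗ -1) ⊕ (5 ⊗ -3)) = -4

Expand innermost to outermost. Recall ⊕ takes the minimum of its arguments and ⊗ takes their sum. Working out the expression ((-3 ⊗ -1) ⊕ (5 ⊗ -3)) gives -4.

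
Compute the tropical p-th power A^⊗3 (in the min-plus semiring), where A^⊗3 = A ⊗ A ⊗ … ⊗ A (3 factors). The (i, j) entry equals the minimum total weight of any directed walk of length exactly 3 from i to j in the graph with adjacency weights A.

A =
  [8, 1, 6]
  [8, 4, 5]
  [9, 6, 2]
A^⊗3 =
  [13, 9, 8]
  [16, 12, 9]
  [13, 10, 6]

Each entry (A^⊗3)_ij equals the minimum over all length-3 walks i = v_0 → v_1 → … → v_3 = j of Σ_t A[v_t][v_{t+1}]. For example, for (i, j) = (0, 2) we minimise over 9 possible intermediate vertex sequences; the minimum is 8, attained along the walk 0 → 1 → 2 → 2.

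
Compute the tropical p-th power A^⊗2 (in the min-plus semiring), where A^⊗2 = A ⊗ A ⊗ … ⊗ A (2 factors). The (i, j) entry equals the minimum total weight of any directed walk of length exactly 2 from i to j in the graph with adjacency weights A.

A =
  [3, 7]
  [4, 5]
A^⊗2 =
  [6, 10]
  [7, 10]

Each entry (A^⊗2)_ij equals the minimum over all length-2 walks i = v_0 → v_1 → … → v_2 = j of Σ_t A[v_t][v_{t+1}]. For example, for (i, j) = (0, 1) we minimise over 2 possible intermediate vertex sequences; the minimum is 10, attained along the walk 0 → 0 → 1.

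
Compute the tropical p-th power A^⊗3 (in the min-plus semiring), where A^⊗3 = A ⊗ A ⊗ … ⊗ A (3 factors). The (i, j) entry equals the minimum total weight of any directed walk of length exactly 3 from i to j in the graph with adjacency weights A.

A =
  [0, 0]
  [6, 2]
A^⊗3 =
  [0, 0]
  [6, 6]

Each entry (A^⊗3)_ij equals the minimum over all length-3 walks i = v_0 → v_1 → … → v_3 = j of Σ_t A[v_t][v_{t+1}]. For example, for (i, j) = (0, 1) we minimise over 4 possible intermediate vertex sequences; the minimum is 0, attained along the walk 0 → 0 → 0 → 1.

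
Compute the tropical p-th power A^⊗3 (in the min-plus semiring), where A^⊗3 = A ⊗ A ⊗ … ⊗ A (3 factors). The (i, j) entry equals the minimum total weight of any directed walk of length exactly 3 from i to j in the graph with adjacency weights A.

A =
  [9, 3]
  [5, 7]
A^⊗3 =
  [15, 11]
  [13, 15]

Each entry (A^⊗3)_ij equals the minimum over all length-3 walks i = v_0 → v_1 → … → v_3 = j of Σ_t A[v_t][v_{t+1}]. For example, for (i, j) = (0, 1) we minimise over 4 possible intermediate vertex sequences; the minimum is 11, attained along the walk 0 → 1 → 0 → 1.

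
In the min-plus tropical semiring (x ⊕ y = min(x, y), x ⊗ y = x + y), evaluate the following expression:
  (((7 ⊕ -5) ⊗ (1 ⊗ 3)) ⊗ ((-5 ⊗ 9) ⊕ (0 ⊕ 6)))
(((7 ⊕ -5) ⊗ (1 ⊗ 3)) ⊗ ((-5 ⊗ 9) ⊕ (0 ⊕ 6))) = -1

Expand innermost to outermost. Recall ⊕ takes the minimum of its arguments and ⊗ takes their sum. Working out the expression (((7 ⊕ -5) ⊗ (1 ⊗ 3)) ⊗ ((-5 ⊗ 9) ⊕ (0 ⊕ 6))) gives -1.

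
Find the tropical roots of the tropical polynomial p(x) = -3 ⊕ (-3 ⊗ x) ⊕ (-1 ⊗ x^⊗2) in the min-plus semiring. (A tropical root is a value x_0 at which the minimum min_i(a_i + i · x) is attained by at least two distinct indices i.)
Roots: {-2, 0}

Each tropical root is a break point of the lower envelope of the lines y = a_i + i · x (there are 3 lines, with slopes 0, 1, ..., 2). Only the lines that attain the minimum somewhere contribute to roots; other lines are dominated. Here the surviving (envelope) indices are i = 2, i = 1, i = 0.
Intersections between consecutive envelope lines give the roots: for adjacent envelope indices i < j the intersection is x = (a_i − a_j) / (j − i). Reading off the sorted break points: {-2, 0}.
Verification: at each break x_0, at least two indices attain the minimum of min_i(a_i + i · x_0).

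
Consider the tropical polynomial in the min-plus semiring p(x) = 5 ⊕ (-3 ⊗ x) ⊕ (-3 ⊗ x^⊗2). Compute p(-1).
p(-1) = -5

A tropical monomial a ⊗ x^⊗i evaluates to a + i · x. Evaluating each term at x = -1:
  Term 0 contributes 5 + 0 · -1 = 5
  Term 1 contributes -3 + 1 · -1 = -4
  Term 2 contributes -3 + 2 · -1 = -5
p(-1) = ⊕ of these = min[5, -4, -5] = -5.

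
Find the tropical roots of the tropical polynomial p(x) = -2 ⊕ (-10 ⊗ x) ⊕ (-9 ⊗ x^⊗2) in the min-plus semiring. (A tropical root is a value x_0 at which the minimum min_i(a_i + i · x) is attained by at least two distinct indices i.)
Roots: {-1, 8}

Each tropical root is a break point of the lower envelope of the lines y = a_i + i · x (there are 3 lines, with slopes 0, 1, ..., 2). Only the lines that attain the minimum somewhere contribute to roots; other lines are dominated. Here the surviving (envelope) indices are i = 2, i = 1, i = 0.
Intersections between consecutive envelope lines give the roots: for adjacent envelope indices i < j the intersection is x = (a_i − a_j) / (j − i). Reading off the sorted break points: {-1, 8}.
Verification: at each break x_0, at least two indices attain the minimum of min_i(a_i + i · x_0).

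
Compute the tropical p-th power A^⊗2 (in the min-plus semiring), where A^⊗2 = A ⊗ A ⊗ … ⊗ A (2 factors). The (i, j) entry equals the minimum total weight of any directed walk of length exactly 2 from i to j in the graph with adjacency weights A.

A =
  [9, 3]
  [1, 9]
A^⊗2 =
  [4, 12]
  [10, 4]

Each entry (A^⊗2)_ij equals the minimum over all length-2 walks i = v_0 → v_1 → … → v_2 = j of Σ_t A[v_t][v_{t+1}]. For example, for (i, j) = (0, 1) we minimise over 2 possible intermediate vertex sequences; the minimum is 12, attained along the walk 0 → 0 → 1.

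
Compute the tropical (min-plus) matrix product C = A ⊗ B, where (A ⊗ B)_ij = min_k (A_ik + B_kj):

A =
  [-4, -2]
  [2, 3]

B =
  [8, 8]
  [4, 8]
A ⊗ B =
  [2, 4]
  [7, 10]

Apply the min-plus product entry-by-entry:
  C[0][0] = min over k of (A[0][0] + B[0][0] = -4 + 8 = 4, A[0][1] + B[1][0] = -2 + 4 = 2) = 2 (attained at k = 1)
  C[0][1] = min over k of (A[0][0] + B[0][1] = -4 + 8 = 4, A[0][1] + B[1][1] = -2 + 8 = 6) = 4 (attained at k = 0)
  C[1][0] = min over k of (A[1][0] + B[0][0] = 2 + 8 = 10, A[1][1] + B[1][0] = 3 + 4 = 7) = 7 (attained at k = 1)
  C[1][1] = min over k of (A[1][0] + B[0][1] = 2 + 8 = 10, A[1][1] + B[1][1] = 3 + 8 = 11) = 10 (attained at k = 0)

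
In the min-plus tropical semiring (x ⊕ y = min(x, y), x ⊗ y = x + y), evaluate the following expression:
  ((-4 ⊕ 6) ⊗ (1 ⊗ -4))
((-4 ⊕ 6) ⊗ (1 ⊗ -4)) = -7

Expand innermost to outermost. Recall ⊕ takes the minimum of its arguments and ⊗ takes their sum. Working out the expression ((-4 ⊕ 6) ⊗ (1 ⊗ -4)) gives -7.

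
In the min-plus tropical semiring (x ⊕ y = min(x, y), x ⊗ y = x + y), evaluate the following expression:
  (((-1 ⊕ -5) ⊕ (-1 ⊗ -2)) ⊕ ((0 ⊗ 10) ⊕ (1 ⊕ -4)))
(((-1 ⊕ -5) ⊕ (-1 ⊗ -2)) ⊕ ((0 ⊗ 10) ⊕ (1 ⊕ -4))) = -5

Expand innermost to outermost. Recall ⊕ takes the minimum of its arguments and ⊗ takes their sum. Working out the expression (((-1 ⊕ -5) ⊕ (-1 ⊗ -2)) ⊕ ((0 ⊗ 10) ⊕ (1 ⊕ -4))) gives -5.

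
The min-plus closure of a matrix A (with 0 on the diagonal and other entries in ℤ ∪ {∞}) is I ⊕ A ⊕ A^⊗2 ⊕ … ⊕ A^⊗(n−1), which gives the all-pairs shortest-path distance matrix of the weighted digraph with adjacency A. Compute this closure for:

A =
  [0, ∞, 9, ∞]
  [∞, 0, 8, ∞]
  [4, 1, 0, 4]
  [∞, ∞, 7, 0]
Closure =
  [0, 10, 9, 13]
  [12, 0, 8, 12]
  [4, 1, 0, 4]
  [11, 8, 7, 0]

This is the Floyd-Warshall all-pairs shortest-path computation. For each intermediate vertex k = 0, 1, …, 3, update dist[i][j] ← min(dist[i][j], dist[i][k] + dist[k][j]). The final matrix gives, for each (i, j), the minimum total weight of any directed path from i to j (possibly empty when i = j).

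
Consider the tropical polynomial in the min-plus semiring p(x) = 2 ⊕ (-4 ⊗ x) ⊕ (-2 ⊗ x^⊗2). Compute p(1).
p(1) = -3

A tropical monomial a ⊗ x^⊗i evaluates to a + i · x. Evaluating each term at x = 1:
  Term 0 contributes 2 + 0 · 1 = 2
  Term 1 contributes -4 + 1 · 1 = -3
  Term 2 contributes -2 + 2 · 1 = 0
p(1) = ⊕ of these = min[2, -3, 0] = -3.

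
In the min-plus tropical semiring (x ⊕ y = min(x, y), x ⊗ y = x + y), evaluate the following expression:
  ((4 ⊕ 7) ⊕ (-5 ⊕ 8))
((4 ⊕ 7) ⊕ (-5 ⊕ 8)) = -5

Expand innermost to outermost. Recall ⊕ takes the minimum of its arguments and ⊗ takes their sum. Working out the expression ((4 ⊕ 7) ⊕ (-5 ⊕ 8)) gives -5.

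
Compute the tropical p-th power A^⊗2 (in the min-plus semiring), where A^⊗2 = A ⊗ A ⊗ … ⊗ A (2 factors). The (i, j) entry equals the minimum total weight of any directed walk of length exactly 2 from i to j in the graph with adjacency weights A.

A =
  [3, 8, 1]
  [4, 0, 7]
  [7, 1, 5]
A^⊗2 =
  [6, 2, 4]
  [4, 0, 5]
  [5, 1, 8]

Each entry (A^⊗2)_ij equals the minimum over all length-2 walks i = v_0 → v_1 → … → v_2 = j of Σ_t A[v_t][v_{t+1}]. For example, for (i, j) = (0, 2) we minimise over 3 possible intermediate vertex sequences; the minimum is 4, attained along the walk 0 → 0 → 2.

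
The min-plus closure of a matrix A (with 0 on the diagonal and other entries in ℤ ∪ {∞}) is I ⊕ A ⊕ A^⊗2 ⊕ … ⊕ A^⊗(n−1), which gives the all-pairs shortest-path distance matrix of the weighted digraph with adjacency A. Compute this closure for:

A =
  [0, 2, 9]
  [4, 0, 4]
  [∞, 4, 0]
Closure =
  [0, 2, 6]
  [4, 0, 4]
  [8, 4, 0]

This is the Floyd-Warshall all-pairs shortest-path computation. For each intermediate vertex k = 0, 1, …, 2, update dist[i][j] ← min(dist[i][j], dist[i][k] + dist[k][j]). The final matrix gives, for each (i, j), the minimum total weight of any directed path from i to j (possibly empty when i = j).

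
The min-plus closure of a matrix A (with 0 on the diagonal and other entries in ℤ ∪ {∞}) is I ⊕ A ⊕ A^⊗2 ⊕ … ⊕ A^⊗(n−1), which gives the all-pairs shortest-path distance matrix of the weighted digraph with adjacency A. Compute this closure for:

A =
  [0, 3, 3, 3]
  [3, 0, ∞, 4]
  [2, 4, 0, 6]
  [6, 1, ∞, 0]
Closure =
  [0, 3, 3, 3]
  [3, 0, 6, 4]
  [2, 4, 0, 5]
  [4, 1, 7, 0]

This is the Floyd-Warshall all-pairs shortest-path computation. For each intermediate vertex k = 0, 1, …, 3, update dist[i][j] ← min(dist[i][j], dist[i][k] + dist[k][j]). The final matrix gives, for each (i, j), the minimum total weight of any directed path from i to j (possibly empty when i = j).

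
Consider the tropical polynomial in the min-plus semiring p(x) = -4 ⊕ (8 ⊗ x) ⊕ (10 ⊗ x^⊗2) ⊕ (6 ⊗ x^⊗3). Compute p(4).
p(4) = -4

A tropical monomial a ⊗ x^⊗i evaluates to a + i · x. Evaluating each term at x = 4:
  Term 0 contributes -4 + 0 · 4 = -4
  Term 1 contributes 8 + 1 · 4 = 12
  Term 2 contributes 10 + 2 · 4 = 18
  Term 3 contributes 6 + 3 · 4 = 18
p(4) = ⊕ of these = min[-4, 12, 18, 18] = -4.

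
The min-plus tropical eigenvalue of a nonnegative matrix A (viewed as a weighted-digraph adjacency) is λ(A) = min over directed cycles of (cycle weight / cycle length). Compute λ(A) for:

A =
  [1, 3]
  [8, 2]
λ(A) = 1

Enumerate directed cycles and compute their means (weight / length). Sample:
  cycle 0 → 0: weight = 1, length = 1, mean = 1/1 ≈ 1.000
  cycle 1 → 1: weight = 2, length = 1, mean = 2/1 ≈ 2.000
  cycle 0 → 1 → 0: weight = 11, length = 2, mean = 11/2 ≈ 5.500
  cycle 1 → 0 → 1: weight = 11, length = 2, mean = 11/2 ≈ 5.500
Minimum mean = 1.000, attained e.g. along the cycle 0 → 0 with weight 1 and length 1. So λ(A) = 1/1 = 1.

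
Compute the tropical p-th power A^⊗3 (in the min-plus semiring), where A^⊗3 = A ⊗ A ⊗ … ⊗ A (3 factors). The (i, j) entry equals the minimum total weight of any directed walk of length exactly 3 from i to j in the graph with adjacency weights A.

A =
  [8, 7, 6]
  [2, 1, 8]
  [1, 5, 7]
A^⊗3 =
  [10, 9, 13]
  [4, 3, 9]
  [8, 7, 13]

Each entry (A^⊗3)_ij equals the minimum over all length-3 walks i = v_0 → v_1 → … → v_3 = j of Σ_t A[v_t][v_{t+1}]. For example, for (i, j) = (0, 2) we minimise over 9 possible intermediate vertex sequences; the minimum is 13, attained along the walk 0 → 2 → 0 → 2.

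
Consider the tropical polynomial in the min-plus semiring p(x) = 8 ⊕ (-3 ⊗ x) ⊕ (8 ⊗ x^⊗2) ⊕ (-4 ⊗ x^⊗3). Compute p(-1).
p(-1) = -7

A tropical monomial a ⊗ x^⊗i evaluates to a + i · x. Evaluating each term at x = -1:
  Term 0 contributes 8 + 0 · -1 = 8
  Term 1 contributes -3 + 1 · -1 = -4
  Term 2 contributes 8 + 2 · -1 = 6
  Term 3 contributes -4 + 3 · -1 = -7
p(-1) = ⊕ of these = min[8, -4, 6, -7] = -7.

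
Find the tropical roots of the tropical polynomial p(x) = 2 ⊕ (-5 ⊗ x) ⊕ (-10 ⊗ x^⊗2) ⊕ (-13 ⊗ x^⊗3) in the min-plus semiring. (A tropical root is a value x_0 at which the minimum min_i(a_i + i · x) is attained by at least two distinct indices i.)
Roots: {3, 5, 7}

Each tropical root is a break point of the lower envelope of the lines y = a_i + i · x (there are 4 lines, with slopes 0, 1, ..., 3). Only the lines that attain the minimum somewhere contribute to roots; other lines are dominated. Here the surviving (envelope) indices are i = 3, i = 2, i = 1, i = 0.
Intersections between consecutive envelope lines give the roots: for adjacent envelope indices i < j the intersection is x = (a_i − a_j) / (j − i). Reading off the sorted break points: {3, 5, 7}.
Verification: at each break x_0, at least two indices attain the minimum of min_i(a_i + i · x_0).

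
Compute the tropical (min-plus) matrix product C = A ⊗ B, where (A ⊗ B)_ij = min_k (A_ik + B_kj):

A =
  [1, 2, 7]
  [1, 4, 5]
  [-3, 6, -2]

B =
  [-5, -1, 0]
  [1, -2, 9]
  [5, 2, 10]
A ⊗ B =
  [-4, 0, 1]
  [-4, 0, 1]
  [-8, -4, -3]

Apply the min-plus product entry-by-entry:
  C[0][0] = min over k of (A[0][0] + B[0][0] = 1 + -5 = -4, A[0][1] + B[1][0] = 2 + 1 = 3, A[0][2] + B[2][0] = 7 + 5 = 12) = -4 (attained at k = 0)
  C[0][1] = min over k of (A[0][0] + B[0][1] = 1 + -1 = 0, A[0][1] + B[1][1] = 2 + -2 = 0, A[0][2] + B[2][1] = 7 + 2 = 9) = 0 (attained at k = 0)
  C[0][2] = min over k of (A[0][0] + B[0][2] = 1 + 0 = 1, A[0][1] + B[1][2] = 2 + 9 = 11, A[0][2] + B[2][2] = 7 + 10 = 17) = 1 (attained at k = 0)
  C[1][0] = min over k of (A[1][0] + B[0][0] = 1 + -5 = -4, A[1][1] + B[1][0] = 4 + 1 = 5, A[1][2] + B[2][0] = 5 + 5 = 10) = -4 (attained at k = 0)
  C[1][1] = min over k of (A[1][0] + B[0][1] = 1 + -1 = 0, A[1][1] + B[1][1] = 4 + -2 = 2, A[1][2] + B[2][1] = 5 + 2 = 7) = 0 (attained at k = 0)
  C[1][2] = min over k of (A[1][0] + B[0][2] = 1 + 0 = 1, A[1][1] + B[1][2] = 4 + 9 = 13, A[1][2] + B[2][2] = 5 + 10 = 15) = 1 (attained at k = 0)
  C[2][0] = min over k of (A[2][0] + B[0][0] = -3 + -5 = -8, A[2][1] + B[1][0] = 6 + 1 = 7, A[2][2] + B[2][0] = -2 + 5 = 3) = -8 (attained at k = 0)
  C[2][1] = min over k of (A[2][0] + B[0][1] = -3 + -1 = -4, A[2][1] + B[1][1] = 6 + -2 = 4, A[2][2] + B[2][1] = -2 + 2 = 0) = -4 (attained at k = 0)
  C[2][2] = min over k of (A[2][0] + B[0][2] = -3 + 0 = -3, A[2][1] + B[1][2] = 6 + 9 = 15, A[2][2] + B[2][2] = -2 + 10 = 8) = -3 (attained at k = 0)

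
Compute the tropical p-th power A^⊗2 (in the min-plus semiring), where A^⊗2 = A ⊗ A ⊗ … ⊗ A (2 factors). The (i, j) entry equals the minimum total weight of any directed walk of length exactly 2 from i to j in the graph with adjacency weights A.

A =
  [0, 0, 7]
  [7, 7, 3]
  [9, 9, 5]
A^⊗2 =
  [0, 0, 3]
  [7, 7, 8]
  [9, 9, 10]

Each entry (A^⊗2)_ij equals the minimum over all length-2 walks i = v_0 → v_1 → … → v_2 = j of Σ_t A[v_t][v_{t+1}]. For example, for (i, j) = (0, 2) we minimise over 3 possible intermediate vertex sequences; the minimum is 3, attained along the walk 0 → 1 → 2.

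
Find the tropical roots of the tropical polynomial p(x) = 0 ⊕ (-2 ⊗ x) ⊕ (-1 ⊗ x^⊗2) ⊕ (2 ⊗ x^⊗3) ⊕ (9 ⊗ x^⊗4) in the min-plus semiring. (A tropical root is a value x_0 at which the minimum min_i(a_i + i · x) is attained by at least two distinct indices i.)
Roots: {-7, -3, -1, 2}

Each tropical root is a break point of the lower envelope of the lines y = a_i + i · x (there are 5 lines, with slopes 0, 1, ..., 4). Only the lines that attain the minimum somewhere contribute to roots; other lines are dominated. Here the surviving (envelope) indices are i = 4, i = 3, i = 2, i = 1, i = 0.
Intersections between consecutive envelope lines give the roots: for adjacent envelope indices i < j the intersection is x = (a_i − a_j) / (j − i). Reading off the sorted break points: {-7, -3, -1, 2}.
Verification: at each break x_0, at least two indices attain the minimum of min_i(a_i + i · x_0).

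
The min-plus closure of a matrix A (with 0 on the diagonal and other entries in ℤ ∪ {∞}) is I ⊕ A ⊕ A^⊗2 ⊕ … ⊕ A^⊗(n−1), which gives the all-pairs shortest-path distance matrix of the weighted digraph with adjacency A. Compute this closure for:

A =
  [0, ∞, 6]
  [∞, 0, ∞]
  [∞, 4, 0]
Closure =
  [0, 10, 6]
  [∞, 0, ∞]
  [∞, 4, 0]

This is the Floyd-Warshall all-pairs shortest-path computation. For each intermediate vertex k = 0, 1, …, 2, update dist[i][j] ← min(dist[i][j], dist[i][k] + dist[k][j]). The final matrix gives, for each (i, j), the minimum total weight of any directed path from i to j (possibly empty when i = j).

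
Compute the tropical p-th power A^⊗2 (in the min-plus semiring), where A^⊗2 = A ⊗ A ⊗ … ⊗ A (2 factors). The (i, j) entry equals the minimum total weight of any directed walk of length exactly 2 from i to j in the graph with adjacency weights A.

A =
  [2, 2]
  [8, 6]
A^⊗2 =
  [4, 4]
  [10, 10]

Each entry (A^⊗2)_ij equals the minimum over all length-2 walks i = v_0 → v_1 → … → v_2 = j of Σ_t A[v_t][v_{t+1}]. For example, for (i, j) = (0, 1) we minimise over 2 possible intermediate vertex sequences; the minimum is 4, attained along the walk 0 → 0 → 1.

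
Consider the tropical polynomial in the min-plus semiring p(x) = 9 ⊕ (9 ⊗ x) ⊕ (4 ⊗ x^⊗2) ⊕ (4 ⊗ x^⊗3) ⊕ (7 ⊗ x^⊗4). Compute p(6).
p(6) = 9

A tropical monomial a ⊗ x^⊗i evaluates to a + i · x. Evaluating each term at x = 6:
  Term 0 contributes 9 + 0 · 6 = 9
  Term 1 contributes 9 + 1 · 6 = 15
  Term 2 contributes 4 + 2 · 6 = 16
  Term 3 contributes 4 + 3 · 6 = 22
  Term 4 contributes 7 + 4 · 6 = 31
p(6) = ⊕ of these = min[9, 15, 16, 22, 31] = 9.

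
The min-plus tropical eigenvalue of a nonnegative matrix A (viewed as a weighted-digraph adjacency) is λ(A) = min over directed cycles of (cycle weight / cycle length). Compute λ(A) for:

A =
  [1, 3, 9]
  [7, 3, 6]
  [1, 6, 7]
λ(A) = 1

Enumerate directed cycles and compute their means (weight / length). Sample:
  cycle 0 → 0: weight = 1, length = 1, mean = 1/1 ≈ 1.000
  cycle 1 → 1: weight = 3, length = 1, mean = 3/1 ≈ 3.000
  cycle 2 → 2: weight = 7, length = 1, mean = 7/1 ≈ 7.000
  cycle 0 → 1 → 0: weight = 10, length = 2, mean = 10/2 ≈ 5.000
  cycle 0 → 2 → 0: weight = 10, length = 2, mean = 10/2 ≈ 5.000
  cycle 1 → 0 → 1: weight = 10, length = 2, mean = 10/2 ≈ 5.000
Minimum mean = 1.000, attained e.g. along the cycle 0 → 0 with weight 1 and length 1. So λ(A) = 1/1 = 1.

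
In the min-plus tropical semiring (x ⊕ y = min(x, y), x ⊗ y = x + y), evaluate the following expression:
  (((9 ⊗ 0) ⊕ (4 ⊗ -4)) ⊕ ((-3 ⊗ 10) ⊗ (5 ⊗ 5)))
(((9 ⊗ 0) ⊕ (4 ⊗ -4)) ⊕ ((-3 ⊗ 10) ⊗ (5 ⊗ 5))) = 0

Expand innermost to outermost. Recall ⊕ takes the minimum of its arguments and ⊗ takes their sum. Working out the expression (((9 ⊗ 0) ⊕ (4 ⊗ -4)) ⊕ ((-3 ⊗ 10) ⊗ (5 ⊗ 5))) gives 0.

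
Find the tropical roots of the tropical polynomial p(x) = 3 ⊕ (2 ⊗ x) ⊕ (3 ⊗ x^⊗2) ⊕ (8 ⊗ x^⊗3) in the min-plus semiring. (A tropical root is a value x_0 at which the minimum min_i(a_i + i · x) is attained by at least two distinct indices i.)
Roots: {-5, -1, 1}

Each tropical root is a break point of the lower envelope of the lines y = a_i + i · x (there are 4 lines, with slopes 0, 1, ..., 3). Only the lines that attain the minimum somewhere contribute to roots; other lines are dominated. Here the surviving (envelope) indices are i = 3, i = 2, i = 1, i = 0.
Intersections between consecutive envelope lines give the roots: for adjacent envelope indices i < j the intersection is x = (a_i − a_j) / (j − i). Reading off the sorted break points: {-5, -1, 1}.
Verification: at each break x_0, at least two indices attain the minimum of min_i(a_i + i · x_0).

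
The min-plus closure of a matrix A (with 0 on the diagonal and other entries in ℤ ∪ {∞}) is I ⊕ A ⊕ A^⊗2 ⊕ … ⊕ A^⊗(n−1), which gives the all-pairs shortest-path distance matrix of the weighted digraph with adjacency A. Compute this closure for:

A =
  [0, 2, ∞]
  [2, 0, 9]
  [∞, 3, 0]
Closure =
  [0, 2, 11]
  [2, 0, 9]
  [5, 3, 0]

This is the Floyd-Warshall all-pairs shortest-path computation. For each intermediate vertex k = 0, 1, …, 2, update dist[i][j] ← min(dist[i][j], dist[i][k] + dist[k][j]). The final matrix gives, for each (i, j), the minimum total weight of any directed path from i to j (possibly empty when i = j).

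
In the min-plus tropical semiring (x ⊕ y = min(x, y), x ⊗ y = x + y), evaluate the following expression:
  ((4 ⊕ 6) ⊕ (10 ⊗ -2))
((4 ⊕ 6) ⊕ (10 ⊗ -2)) = 4

Expand innermost to outermost. Recall ⊕ takes the minimum of its arguments and ⊗ takes their sum. Working out the expression ((4 ⊕ 6) ⊕ (10 ⊗ -2)) gives 4.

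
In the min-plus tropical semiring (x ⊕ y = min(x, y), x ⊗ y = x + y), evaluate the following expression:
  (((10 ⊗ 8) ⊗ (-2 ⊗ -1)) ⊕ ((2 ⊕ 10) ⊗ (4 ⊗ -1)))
(((10 ⊗ 8) ⊗ (-2 ⊗ -1)) ⊕ ((2 ⊕ 10) ⊗ (4 ⊗ -1))) = 5

Expand innermost to outermost. Recall ⊕ takes the minimum of its arguments and ⊗ takes their sum. Working out the expression (((10 ⊗ 8) ⊗ (-2 ⊗ -1)) ⊕ ((2 ⊕ 10) ⊗ (4 ⊗ -1))) gives 5.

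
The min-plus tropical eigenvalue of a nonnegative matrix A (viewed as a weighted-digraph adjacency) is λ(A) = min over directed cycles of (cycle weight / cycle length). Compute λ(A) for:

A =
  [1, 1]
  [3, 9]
λ(A) = 1

Enumerate directed cycles and compute their means (weight / length). Sample:
  cycle 0 → 0: weight = 1, length = 1, mean = 1/1 ≈ 1.000
  cycle 1 → 1: weight = 9, length = 1, mean = 9/1 ≈ 9.000
  cycle 0 → 1 → 0: weight = 4, length = 2, mean = 4/2 ≈ 2.000
  cycle 1 → 0 → 1: weight = 4, length = 2, mean = 4/2 ≈ 2.000
Minimum mean = 1.000, attained e.g. along the cycle 0 → 0 with weight 1 and length 1. So λ(A) = 1/1 = 1.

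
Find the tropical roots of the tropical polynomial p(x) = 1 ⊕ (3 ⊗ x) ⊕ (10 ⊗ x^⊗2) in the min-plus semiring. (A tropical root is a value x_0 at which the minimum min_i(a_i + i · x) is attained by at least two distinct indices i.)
Roots: {-7, -2}

Each tropical root is a break point of the lower envelope of the lines y = a_i + i · x (there are 3 lines, with slopes 0, 1, ..., 2). Only the lines that attain the minimum somewhere contribute to roots; other lines are dominated. Here the surviving (envelope) indices are i = 2, i = 1, i = 0.
Intersections between consecutive envelope lines give the roots: for adjacent envelope indices i < j the intersection is x = (a_i − a_j) / (j − i). Reading off the sorted break points: {-7, -2}.
Verification: at each break x_0, at least two indices attain the minimum of min_i(a_i + i · x_0).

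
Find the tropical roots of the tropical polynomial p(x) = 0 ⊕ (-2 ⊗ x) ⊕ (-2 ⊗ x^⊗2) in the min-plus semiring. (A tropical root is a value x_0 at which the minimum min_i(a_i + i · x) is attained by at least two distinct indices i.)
Roots: {0, 2}

Each tropical root is a break point of the lower envelope of the lines y = a_i + i · x (there are 3 lines, with slopes 0, 1, ..., 2). Only the lines that attain the minimum somewhere contribute to roots; other lines are dominated. Here the surviving (envelope) indices are i = 2, i = 1, i = 0.
Intersections between consecutive envelope lines give the roots: for adjacent envelope indices i < j the intersection is x = (a_i − a_j) / (j − i). Reading off the sorted break points: {0, 2}.
Verification: at each break x_0, at least two indices attain the minimum of min_i(a_i + i · x_0).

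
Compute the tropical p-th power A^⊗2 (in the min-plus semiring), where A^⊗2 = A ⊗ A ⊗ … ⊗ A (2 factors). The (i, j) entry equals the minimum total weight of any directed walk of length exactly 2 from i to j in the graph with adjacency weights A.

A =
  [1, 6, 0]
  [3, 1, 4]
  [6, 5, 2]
A^⊗2 =
  [2, 5, 1]
  [4, 2, 3]
  [7, 6, 4]

Each entry (A^⊗2)_ij equals the minimum over all length-2 walks i = v_0 → v_1 → … → v_2 = j of Σ_t A[v_t][v_{t+1}]. For example, for (i, j) = (0, 2) we minimise over 3 possible intermediate vertex sequences; the minimum is 1, attained along the walk 0 → 0 → 2.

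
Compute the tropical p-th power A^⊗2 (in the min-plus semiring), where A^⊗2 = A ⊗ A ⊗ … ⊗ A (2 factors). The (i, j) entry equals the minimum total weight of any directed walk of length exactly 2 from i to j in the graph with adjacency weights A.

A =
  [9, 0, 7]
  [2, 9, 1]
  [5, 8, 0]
A^⊗2 =
  [2, 9, 1]
  [6, 2, 1]
  [5, 5, 0]

Each entry (A^⊗2)_ij equals the minimum over all length-2 walks i = v_0 → v_1 → … → v_2 = j of Σ_t A[v_t][v_{t+1}]. For example, for (i, j) = (0, 2) we minimise over 3 possible intermediate vertex sequences; the minimum is 1, attained along the walk 0 → 1 → 2.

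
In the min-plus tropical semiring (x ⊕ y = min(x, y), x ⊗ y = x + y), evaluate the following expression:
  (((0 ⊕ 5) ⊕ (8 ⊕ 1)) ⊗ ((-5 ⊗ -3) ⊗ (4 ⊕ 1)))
(((0 ⊕ 5) ⊕ (8 ⊕ 1)) ⊗ ((-5 ⊗ -3) ⊗ (4 ⊕ 1))) = -7

Expand innermost to outermost. Recall ⊕ takes the minimum of its arguments and ⊗ takes their sum. Working out the expression (((0 ⊕ 5) ⊕ (8 ⊕ 1)) ⊗ ((-5 ⊗ -3) ⊗ (4 ⊕ 1))) gives -7.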